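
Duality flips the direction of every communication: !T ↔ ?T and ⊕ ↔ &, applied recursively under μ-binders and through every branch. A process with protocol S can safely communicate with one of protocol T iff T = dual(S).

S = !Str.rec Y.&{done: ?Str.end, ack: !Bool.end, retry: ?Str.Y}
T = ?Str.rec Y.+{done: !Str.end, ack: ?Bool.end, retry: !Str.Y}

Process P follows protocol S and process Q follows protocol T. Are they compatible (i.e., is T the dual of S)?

!Str ‖ ?Str  match
  rec Y ‖ rec Y  match (μ self-dual)
    &{done,ack,retry} ‖ +{done,ack,retry}  match labels match
      • done:
        ?Str ‖ !Str  match
          end ‖ end  match
      • ack:
        !Bool ‖ ?Bool  match
          end ‖ end  match
      • retry:
        ?Str ‖ !Str  match
          Y ‖ Y  match

YES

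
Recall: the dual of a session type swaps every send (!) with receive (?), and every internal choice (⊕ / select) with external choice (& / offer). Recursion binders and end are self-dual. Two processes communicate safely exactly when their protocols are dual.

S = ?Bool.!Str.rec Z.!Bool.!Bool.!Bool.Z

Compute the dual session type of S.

?Bool = !Bool
  !Str = ?Str
    rec Z = rec Z  (binder kept)
      !Bool = ?Bool
        !Bool = ?Bool
          !Bool = ?Bool
            dual(Z) = Z

!Bool.?Str.rec Z.?Bool.?Bool.?Bool.Z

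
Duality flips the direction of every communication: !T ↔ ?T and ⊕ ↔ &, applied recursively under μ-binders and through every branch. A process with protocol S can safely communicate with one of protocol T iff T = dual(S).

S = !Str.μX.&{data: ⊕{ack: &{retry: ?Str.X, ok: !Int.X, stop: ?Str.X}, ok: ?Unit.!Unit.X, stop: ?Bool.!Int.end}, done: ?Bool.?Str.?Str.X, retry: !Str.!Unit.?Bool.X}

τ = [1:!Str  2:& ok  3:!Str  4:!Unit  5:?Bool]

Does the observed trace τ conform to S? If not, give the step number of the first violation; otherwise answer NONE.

2

step 1: !Str  ✓  cont: μX.…
step 2: got & ok, protocol expects & data or & done or & retry  ✗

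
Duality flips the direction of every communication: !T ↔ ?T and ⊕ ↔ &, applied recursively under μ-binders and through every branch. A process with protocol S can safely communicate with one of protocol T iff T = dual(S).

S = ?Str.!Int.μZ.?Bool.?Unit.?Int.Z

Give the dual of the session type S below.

!Str.?Int.μZ.!Bool.!Unit.!Int.Z

?Str = !Str
  !Int = ?Int
    μZ = μZ  (μ self-dual)
      ?Bool = !Bool
        ?Unit = !Unit
          ?Int = !Int
            dual(Z) = Z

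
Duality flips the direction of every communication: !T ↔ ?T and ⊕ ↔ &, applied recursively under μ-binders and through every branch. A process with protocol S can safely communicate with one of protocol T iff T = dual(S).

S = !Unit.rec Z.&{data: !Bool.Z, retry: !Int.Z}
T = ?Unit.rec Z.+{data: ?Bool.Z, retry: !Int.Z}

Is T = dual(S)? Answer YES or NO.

!Unit ‖ ?Unit  match
  rec Z ‖ rec Z  match (μ self-dual)
    &{data,retry} ‖ +{data,retry}  match label sets agree
      • data:
        !Bool ‖ ?Bool  match
          Z ‖ Z  match
      • retry:
        !Int ‖ !Int  ✗ same direction on both sides — not dual

NO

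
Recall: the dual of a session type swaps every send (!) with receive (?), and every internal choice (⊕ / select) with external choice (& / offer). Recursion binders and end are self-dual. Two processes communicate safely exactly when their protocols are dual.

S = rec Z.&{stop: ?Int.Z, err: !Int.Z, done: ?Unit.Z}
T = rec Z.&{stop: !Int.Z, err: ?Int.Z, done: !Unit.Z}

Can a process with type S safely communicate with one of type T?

NO

rec Z ‖ rec Z  ✓ (binder kept)
  &{stop,err,done} ‖ &{stop,err,done}  ✗ choice polarity not flipped — not dual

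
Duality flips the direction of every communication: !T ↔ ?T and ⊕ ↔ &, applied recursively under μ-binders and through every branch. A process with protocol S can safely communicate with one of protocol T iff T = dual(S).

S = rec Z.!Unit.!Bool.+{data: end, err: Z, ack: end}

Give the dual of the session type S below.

rec Z.?Unit.?Bool.&{data: end, err: Z, ack: end}

rec Z = rec Z  (binder kept)
  !Unit = ?Unit
    !Bool = ?Bool
      +{data,err,ack} = &{data,err,ack}  (select→offer)
        case data:
          end ↦ end
        case err:
          Z ↦ Z
        case ack:
          end ↦ end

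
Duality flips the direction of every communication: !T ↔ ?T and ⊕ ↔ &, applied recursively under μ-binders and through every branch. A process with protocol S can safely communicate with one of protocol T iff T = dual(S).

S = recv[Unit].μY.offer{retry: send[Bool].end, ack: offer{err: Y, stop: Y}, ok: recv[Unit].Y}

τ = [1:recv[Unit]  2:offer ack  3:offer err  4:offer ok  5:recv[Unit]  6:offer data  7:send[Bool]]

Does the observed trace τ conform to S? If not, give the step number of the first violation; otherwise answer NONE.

6

step 1: recv[Unit]  match  residual = μY.…
step 2: offer ack  match  residual = offer{err: μY.…, stop: μY.…}
step 3: offer err  match  residual = μY.…
step 4: offer ok  match  residual = recv[Unit].μY.…
step 5: recv[Unit]  match  residual = μY.…
step 6: got offer data, protocol expects offer retry or offer ack or offer ok  ✗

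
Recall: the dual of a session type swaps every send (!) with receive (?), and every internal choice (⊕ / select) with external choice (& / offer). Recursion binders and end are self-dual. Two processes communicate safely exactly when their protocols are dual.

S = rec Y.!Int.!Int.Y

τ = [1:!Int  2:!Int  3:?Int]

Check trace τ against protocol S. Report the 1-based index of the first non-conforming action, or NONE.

[1] !Int  ok  now at !Int.rec Y.…
[2] !Int  ok  now at rec Y.…
[3] got ?Int, protocol expects !Int  ✗

3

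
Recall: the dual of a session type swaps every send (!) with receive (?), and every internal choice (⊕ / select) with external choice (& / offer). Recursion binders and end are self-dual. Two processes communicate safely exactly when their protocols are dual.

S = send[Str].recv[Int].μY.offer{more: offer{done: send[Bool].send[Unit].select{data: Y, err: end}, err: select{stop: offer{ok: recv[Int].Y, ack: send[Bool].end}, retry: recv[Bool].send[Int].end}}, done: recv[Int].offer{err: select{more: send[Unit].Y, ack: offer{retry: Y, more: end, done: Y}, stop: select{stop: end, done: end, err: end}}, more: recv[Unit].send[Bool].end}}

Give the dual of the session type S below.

recv[Str].send[Int].μY.select{more: select{done: recv[Bool].recv[Unit].offer{data: Y, err: end}, err: offer{stop: select{ok: send[Int].Y, ack: recv[Bool].end}, retry: send[Bool].recv[Int].end}}, done: send[Int].select{err: offer{more: recv[Unit].Y, ack: select{retry: Y, more: end, done: Y}, stop: offer{stop: end, done: end, err: end}}, more: send[Unit].recv[Bool].end}}

send[Str] → recv[Str]
  recv[Int] → send[Int]
    μY → μY  (μ self-dual)
      offer{more,done} → select{more,done}  (offer→select)
        • more:
          offer{done,err} → select{done,err}  (offer→select)
            • done:
              send[Bool] → recv[Bool]
                send[Unit] → recv[Unit]
                  select{data,err} → offer{data,err}  (select→offer)
                    • data:
                      Y ↦ Y
                    • err:
                      end ↦ end
            • err:
              select{stop,retry} → offer{stop,retry}  (select→offer)
                • stop:
                  offer{ok,ack} → select{ok,ack}  (offer→select)
                    • ok:
                      recv[Int] → send[Int]
                        Y ↦ Y
                    • ack:
                      send[Bool] → recv[Bool]
                        end ↦ end
                • retry:
                  recv[Bool] → send[Bool]
                    send[Int] → recv[Int]
                      end ↦ end
        • done:
          recv[Int] → send[Int]
            offer{err,more} → select{err,more}  (offer→select)
              • err:
                select{more,ack,stop} → offer{more,ack,stop}  (select→offer)
                  • more:
                    send[Unit] → recv[Unit]
                      Y ↦ Y
                  • ack:
                    offer{retry,more,done} → select{retry,more,done}  (offer→select)
                      • retry:
                        Y ↦ Y
                      • more:
                        end ↦ end
                      • done:
                        Y ↦ Y
                  • stop:
                    select{stop,done,err} → offer{stop,done,err}  (select→offer)
                      • stop:
                        end ↦ end
                      • done:
                        end ↦ end
                      • err:
                        end ↦ end
              • more:
                recv[Unit] → send[Unit]
                  send[Bool] → recv[Bool]
                    end ↦ end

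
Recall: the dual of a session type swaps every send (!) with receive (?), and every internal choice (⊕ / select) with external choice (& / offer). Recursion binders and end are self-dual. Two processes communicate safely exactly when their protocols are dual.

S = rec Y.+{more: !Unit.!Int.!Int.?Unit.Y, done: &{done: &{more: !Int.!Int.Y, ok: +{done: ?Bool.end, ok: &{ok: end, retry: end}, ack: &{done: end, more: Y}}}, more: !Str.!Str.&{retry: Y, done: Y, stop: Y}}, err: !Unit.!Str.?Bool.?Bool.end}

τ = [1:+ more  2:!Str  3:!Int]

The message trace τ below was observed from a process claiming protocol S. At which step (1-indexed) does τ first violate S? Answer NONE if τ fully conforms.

2

@1 + more  ✓  state: !Unit.!Int.!Int.?Unit.rec Y.…
@2 got !Str, protocol expects !Unit  ✗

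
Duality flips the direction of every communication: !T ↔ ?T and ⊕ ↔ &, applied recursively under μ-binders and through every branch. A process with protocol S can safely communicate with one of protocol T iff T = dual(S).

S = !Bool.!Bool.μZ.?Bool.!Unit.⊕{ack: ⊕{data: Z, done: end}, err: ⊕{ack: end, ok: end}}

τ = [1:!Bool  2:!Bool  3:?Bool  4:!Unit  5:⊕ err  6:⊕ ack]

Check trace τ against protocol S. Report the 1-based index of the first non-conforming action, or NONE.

NONE

step 1: !Bool  match  state: !Bool.μZ.…
step 2: !Bool  match  state: μZ.…
step 3: ?Bool  match  state: !Unit.⊕{ack: ⊕{data: μZ.…, done: end}, err: ⊕{ack: end, ok: end}}
step 4: !Unit  match  state: ⊕{ack: ⊕{data: μZ.…, done: end}, err: ⊕{ack: end, ok: end}}
step 5: ⊕ err  match  state: ⊕{ack: end, ok: end}
step 6: ⊕ ack  match  state: end
trace exhausted — no violation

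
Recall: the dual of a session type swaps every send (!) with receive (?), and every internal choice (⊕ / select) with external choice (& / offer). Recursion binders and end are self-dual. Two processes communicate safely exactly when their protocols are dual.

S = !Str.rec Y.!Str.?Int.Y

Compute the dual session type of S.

!Str ↦ ?Str
  rec Y ↦ rec Y  (rec unchanged)
    !Str ↦ ?Str
      ?Int ↦ !Int
        Y ↦ Y

?Str.rec Y.?Str.!Int.Y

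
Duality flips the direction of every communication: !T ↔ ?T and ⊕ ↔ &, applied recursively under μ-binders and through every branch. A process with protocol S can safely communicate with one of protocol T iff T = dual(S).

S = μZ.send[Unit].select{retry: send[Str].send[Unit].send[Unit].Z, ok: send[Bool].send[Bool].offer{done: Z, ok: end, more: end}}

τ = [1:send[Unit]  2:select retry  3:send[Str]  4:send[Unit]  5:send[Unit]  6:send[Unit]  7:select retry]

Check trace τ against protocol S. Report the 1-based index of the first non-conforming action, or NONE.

@1 send[Unit]  match  residual = select{retry: send[Str].send[Unit].send[Unit].μZ.…, ok: send[Bool].send[Bool].offer{done: μZ.…, ok: end, more: end}}
@2 select retry  match  residual = send[Str].send[Unit].send[Unit].μZ.…
@3 send[Str]  match  residual = send[Unit].send[Unit].μZ.…
@4 send[Unit]  match  residual = send[Unit].μZ.…
@5 send[Unit]  match  residual = μZ.…
@6 send[Unit]  match  residual = select{retry: send[Str].send[Unit].send[Unit].μZ.…, ok: send[Bool].send[Bool].offer{done: μZ.…, ok: end, more: end}}
@7 select retry  match  residual = send[Str].send[Unit].send[Unit].μZ.…
all 7 steps conform

NONE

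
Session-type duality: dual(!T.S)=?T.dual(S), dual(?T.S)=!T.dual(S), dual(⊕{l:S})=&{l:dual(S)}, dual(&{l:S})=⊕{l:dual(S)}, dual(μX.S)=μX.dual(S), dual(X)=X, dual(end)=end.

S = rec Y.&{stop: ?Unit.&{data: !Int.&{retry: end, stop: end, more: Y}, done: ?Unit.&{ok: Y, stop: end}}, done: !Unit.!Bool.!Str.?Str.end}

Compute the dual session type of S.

rec Y → rec Y  (binder kept)
  &{stop,done} → +{stop,done}  (offer→select)
    [stop]
      ?Unit → !Unit
        &{data,done} → +{data,done}  (offer→select)
          [data]
            !Int → ?Int
              &{retry,stop,more} → +{retry,stop,more}  (offer→select)
                [retry]
                  dual(end) = end
                [stop]
                  dual(end) = end
                [more]
                  dual(Y) = Y
          [done]
            ?Unit → !Unit
              &{ok,stop} → +{ok,stop}  (offer→select)
                [ok]
                  dual(Y) = Y
                [stop]
                  dual(end) = end
    [done]
      !Unit → ?Unit
        !Bool → ?Bool
          !Str → ?Str
            ?Str → !Str
              dual(end) = end

rec Y.+{stop: !Unit.+{data: ?Int.+{retry: end, stop: end, more: Y}, done: !Unit.+{ok: Y, stop: end}}, done: ?Unit.?Bool.?Str.!Str.end}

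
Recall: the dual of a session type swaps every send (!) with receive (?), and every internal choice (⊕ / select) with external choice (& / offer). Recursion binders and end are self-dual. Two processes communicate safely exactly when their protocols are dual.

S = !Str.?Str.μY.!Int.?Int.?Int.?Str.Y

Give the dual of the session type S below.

?Str.!Str.μY.?Int.!Int.!Int.!Str.Y

!Str = ?Str
  ?Str = !Str
    μY = μY  (μ self-dual)
      !Int = ?Int
        ?Int = !Int
          ?Int = !Int
            ?Str = !Str
              Y self-dual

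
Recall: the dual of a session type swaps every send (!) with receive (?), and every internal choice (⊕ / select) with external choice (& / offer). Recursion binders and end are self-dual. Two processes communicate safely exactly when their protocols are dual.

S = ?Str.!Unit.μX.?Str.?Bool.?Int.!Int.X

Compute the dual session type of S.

!Str.?Unit.μX.!Str.!Bool.!Int.?Int.X

?Str = !Str
  !Unit = ?Unit
    μX = μX  (μ self-dual)
      ?Str = !Str
        ?Bool = !Bool
          ?Int = !Int
            !Int = ?Int
              X self-dual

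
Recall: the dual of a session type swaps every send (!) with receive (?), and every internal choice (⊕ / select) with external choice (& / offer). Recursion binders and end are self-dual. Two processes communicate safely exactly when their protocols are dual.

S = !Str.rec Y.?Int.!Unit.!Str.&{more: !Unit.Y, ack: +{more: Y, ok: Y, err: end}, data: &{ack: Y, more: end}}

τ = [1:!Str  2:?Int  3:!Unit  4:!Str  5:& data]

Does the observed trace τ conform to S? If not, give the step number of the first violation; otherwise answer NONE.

step 1: !Str  ✓  now at rec Y.…
step 2: ?Int  ✓  now at !Unit.!Str.&{more: !Unit.rec Y.…, ack: +{more: rec Y.…, ok: rec Y.…, err: end}, data: &{ack: rec Y.…, more: end}}
step 3: !Unit  ✓  now at !Str.&{more: !Unit.rec Y.…, ack: +{more: rec Y.…, ok: rec Y.…, err: end}, data: &{ack: rec Y.…, more: end}}
step 4: !Str  ✓  now at &{more: !Unit.rec Y.…, ack: +{more: rec Y.…, ok: rec Y.…, err: end}, data: &{ack: rec Y.…, more: end}}
step 5: & data  ✓  now at &{ack: rec Y.…, more: end}
τ conforms to S (length 5)

NONE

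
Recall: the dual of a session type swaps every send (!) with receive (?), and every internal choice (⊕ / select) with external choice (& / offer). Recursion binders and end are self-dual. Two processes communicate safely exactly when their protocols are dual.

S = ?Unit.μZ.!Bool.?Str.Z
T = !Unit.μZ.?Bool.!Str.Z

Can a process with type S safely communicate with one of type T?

YES

?Unit vs !Unit  ✓
  μZ vs μZ  ✓ (binder kept)
    !Bool vs ?Bool  ✓
      ?Str vs !Str  ✓
        Z vs Z  ✓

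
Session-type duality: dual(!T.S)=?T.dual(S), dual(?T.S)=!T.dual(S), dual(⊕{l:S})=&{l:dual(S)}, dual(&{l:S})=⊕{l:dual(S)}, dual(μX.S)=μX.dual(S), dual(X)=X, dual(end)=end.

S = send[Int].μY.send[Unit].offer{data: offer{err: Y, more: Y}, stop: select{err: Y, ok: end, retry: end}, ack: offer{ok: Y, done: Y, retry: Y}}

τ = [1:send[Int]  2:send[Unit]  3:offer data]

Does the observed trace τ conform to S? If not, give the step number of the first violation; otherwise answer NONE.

NONE

step 1: send[Int]  match  cont: μY.…
step 2: send[Unit]  match  cont: offer{data: offer{err: μY.…, more: μY.…}, stop: select{err: μY.…, ok: end, retry: end}, ack: offer{ok: μY.…, done: μY.…, retry: μY.…}}
step 3: offer data  match  cont: offer{err: μY.…, more: μY.…}
τ conforms to S (length 3)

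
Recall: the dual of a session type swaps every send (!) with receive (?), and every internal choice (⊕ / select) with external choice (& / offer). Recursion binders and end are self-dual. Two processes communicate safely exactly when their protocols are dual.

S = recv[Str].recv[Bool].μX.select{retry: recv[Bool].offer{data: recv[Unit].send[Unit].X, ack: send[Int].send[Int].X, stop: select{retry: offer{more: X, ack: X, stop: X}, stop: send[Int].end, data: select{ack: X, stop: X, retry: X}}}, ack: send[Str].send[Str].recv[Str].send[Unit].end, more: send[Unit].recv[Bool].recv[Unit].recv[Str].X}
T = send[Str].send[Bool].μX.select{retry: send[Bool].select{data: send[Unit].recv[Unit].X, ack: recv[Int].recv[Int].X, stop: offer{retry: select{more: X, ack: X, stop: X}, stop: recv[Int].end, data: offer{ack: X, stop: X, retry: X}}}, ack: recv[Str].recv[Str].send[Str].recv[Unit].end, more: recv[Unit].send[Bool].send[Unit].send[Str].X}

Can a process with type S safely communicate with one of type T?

NO

recv[Str] | send[Str]  ok
  recv[Bool] | send[Bool]  ok
    μX | μX  ok (μ self-dual)
      select{retry,ack,more} | select{retry,ack,more}  ✗ choice polarity not flipped — not dual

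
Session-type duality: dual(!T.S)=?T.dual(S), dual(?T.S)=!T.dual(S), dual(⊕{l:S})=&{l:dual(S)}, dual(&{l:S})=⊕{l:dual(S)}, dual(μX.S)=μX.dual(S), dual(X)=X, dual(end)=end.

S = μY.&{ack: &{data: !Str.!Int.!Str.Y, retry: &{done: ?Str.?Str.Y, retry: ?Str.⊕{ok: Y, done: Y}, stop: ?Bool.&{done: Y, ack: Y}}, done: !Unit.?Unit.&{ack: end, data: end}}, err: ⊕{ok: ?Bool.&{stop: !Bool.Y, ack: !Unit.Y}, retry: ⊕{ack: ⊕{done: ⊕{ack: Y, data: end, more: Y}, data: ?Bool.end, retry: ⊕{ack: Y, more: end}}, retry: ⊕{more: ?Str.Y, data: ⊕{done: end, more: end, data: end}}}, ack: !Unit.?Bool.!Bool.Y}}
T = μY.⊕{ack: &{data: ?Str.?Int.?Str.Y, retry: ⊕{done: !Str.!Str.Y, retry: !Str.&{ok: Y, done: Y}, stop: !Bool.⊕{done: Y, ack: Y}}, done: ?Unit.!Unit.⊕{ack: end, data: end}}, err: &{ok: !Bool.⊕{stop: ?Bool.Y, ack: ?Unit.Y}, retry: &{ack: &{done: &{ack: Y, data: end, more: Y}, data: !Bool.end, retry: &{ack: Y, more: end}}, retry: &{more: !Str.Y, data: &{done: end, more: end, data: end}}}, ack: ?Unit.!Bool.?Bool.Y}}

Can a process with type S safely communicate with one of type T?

NO

μY ‖ μY  ✓ (binder kept)
  &{ack,err} ‖ ⊕{ack,err}  ✓ same labels
    • ack:
      &{data,retry,done} ‖ &{data,retry,done}  ✗ choice polarity not flipped — not dual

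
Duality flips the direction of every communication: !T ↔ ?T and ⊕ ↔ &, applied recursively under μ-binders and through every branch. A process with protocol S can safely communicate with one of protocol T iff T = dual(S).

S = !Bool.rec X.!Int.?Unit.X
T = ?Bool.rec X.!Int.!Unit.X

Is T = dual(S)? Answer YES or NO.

!Bool vs ?Bool  match
  rec X vs rec X  match (rec unchanged)
    !Int vs !Int  ✗ same direction on both sides — not dual

NO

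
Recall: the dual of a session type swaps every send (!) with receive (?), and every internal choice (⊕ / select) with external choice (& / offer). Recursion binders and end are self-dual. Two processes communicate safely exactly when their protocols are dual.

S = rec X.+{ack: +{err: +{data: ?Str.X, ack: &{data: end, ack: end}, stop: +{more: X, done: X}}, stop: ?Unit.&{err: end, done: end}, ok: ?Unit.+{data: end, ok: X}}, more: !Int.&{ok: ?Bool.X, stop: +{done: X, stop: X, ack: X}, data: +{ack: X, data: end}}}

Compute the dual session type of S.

rec X → rec X  (rec unchanged)
  +{ack,more} → &{ack,more}  (select→offer)
    [ack]
      +{err,stop,ok} → &{err,stop,ok}  (select→offer)
        [err]
          +{data,ack,stop} → &{data,ack,stop}  (select→offer)
            [data]
              ?Str → !Str
                X self-dual
            [ack]
              &{data,ack} → +{data,ack}  (offer→select)
                [data]
                  end self-dual
                [ack]
                  end self-dual
            [stop]
              +{more,done} → &{more,done}  (select→offer)
                [more]
                  X self-dual
                [done]
                  X self-dual
        [stop]
          ?Unit → !Unit
            &{err,done} → +{err,done}  (offer→select)
              [err]
                end self-dual
              [done]
                end self-dual
        [ok]
          ?Unit → !Unit
            +{data,ok} → &{data,ok}  (select→offer)
              [data]
                end self-dual
              [ok]
                X self-dual
    [more]
      !Int → ?Int
        &{ok,stop,data} → +{ok,stop,data}  (offer→select)
          [ok]
            ?Bool → !Bool
              X self-dual
          [stop]
            +{done,stop,ack} → &{done,stop,ack}  (select→offer)
              [done]
                X self-dual
              [stop]
                X self-dual
              [ack]
                X self-dual
          [data]
            +{ack,data} → &{ack,data}  (select→offer)
              [ack]
                X self-dual
              [data]
                end self-dual

rec X.&{ack: &{err: &{data: !Str.X, ack: +{data: end, ack: end}, stop: &{more: X, done: X}}, stop: !Unit.+{err: end, done: end}, ok: !Unit.&{data: end, ok: X}}, more: ?Int.+{ok: !Bool.X, stop: &{done: X, stop: X, ack: X}, data: &{ack: X, data: end}}}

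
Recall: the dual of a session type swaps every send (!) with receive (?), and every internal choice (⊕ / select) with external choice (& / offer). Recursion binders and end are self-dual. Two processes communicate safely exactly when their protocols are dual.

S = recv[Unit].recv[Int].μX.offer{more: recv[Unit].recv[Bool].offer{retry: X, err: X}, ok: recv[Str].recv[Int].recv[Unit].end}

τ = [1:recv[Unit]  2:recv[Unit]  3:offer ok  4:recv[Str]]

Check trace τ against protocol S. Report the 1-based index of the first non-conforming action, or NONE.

[1] recv[Unit]  ✓  cont: recv[Int].μX.…
[2] got recv[Unit], protocol expects recv[Int]  ✗

2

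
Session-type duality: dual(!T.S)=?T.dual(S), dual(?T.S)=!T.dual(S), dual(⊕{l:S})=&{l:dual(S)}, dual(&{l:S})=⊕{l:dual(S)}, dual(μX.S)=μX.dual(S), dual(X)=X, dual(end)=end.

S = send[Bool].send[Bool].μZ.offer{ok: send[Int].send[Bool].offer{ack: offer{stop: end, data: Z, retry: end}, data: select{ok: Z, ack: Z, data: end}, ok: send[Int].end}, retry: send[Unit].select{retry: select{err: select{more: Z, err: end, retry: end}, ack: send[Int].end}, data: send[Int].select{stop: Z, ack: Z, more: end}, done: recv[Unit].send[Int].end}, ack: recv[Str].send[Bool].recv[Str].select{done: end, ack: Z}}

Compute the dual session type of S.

send[Bool] ↦ recv[Bool]
  send[Bool] ↦ recv[Bool]
    μZ ↦ μZ  (rec unchanged)
      offer{ok,retry,ack} ↦ select{ok,retry,ack}  (&→⊕)
        [ok]
          send[Int] ↦ recv[Int]
            send[Bool] ↦ recv[Bool]
              offer{ack,data,ok} ↦ select{ack,data,ok}  (&→⊕)
                [ack]
                  offer{stop,data,retry} ↦ select{stop,data,retry}  (&→⊕)
                    [stop]
                      dual(end) = end
                    [data]
                      dual(Z) = Z
                    [retry]
                      dual(end) = end
                [data]
                  select{ok,ack,data} ↦ offer{ok,ack,data}  (internal→external)
                    [ok]
                      dual(Z) = Z
                    [ack]
                      dual(Z) = Z
                    [data]
                      dual(end) = end
                [ok]
                  send[Int] ↦ recv[Int]
                    dual(end) = end
        [retry]
          send[Unit] ↦ recv[Unit]
            select{retry,data,done} ↦ offer{retry,data,done}  (internal→external)
              [retry]
                select{err,ack} ↦ offer{err,ack}  (internal→external)
                  [err]
                    select{more,err,retry} ↦ offer{more,err,retry}  (internal→external)
                      [more]
                        dual(Z) = Z
                      [err]
                        dual(end) = end
                      [retry]
                        dual(end) = end
                  [ack]
                    send[Int] ↦ recv[Int]
                      dual(end) = end
              [data]
                send[Int] ↦ recv[Int]
                  select{stop,ack,more} ↦ offer{stop,ack,more}  (internal→external)
                    [stop]
                      dual(Z) = Z
                    [ack]
                      dual(Z) = Z
                    [more]
                      dual(end) = end
              [done]
                recv[Unit] ↦ send[Unit]
                  send[Int] ↦ recv[Int]
                    dual(end) = end
        [ack]
          recv[Str] ↦ send[Str]
            send[Bool] ↦ recv[Bool]
              recv[Str] ↦ send[Str]
                select{done,ack} ↦ offer{done,ack}  (internal→external)
                  [done]
                    dual(end) = end
                  [ack]
                    dual(Z) = Z

recv[Bool].recv[Bool].μZ.select{ok: recv[Int].recv[Bool].select{ack: select{stop: end, data: Z, retry: end}, data: offer{ok: Z, ack: Z, data: end}, ok: recv[Int].end}, retry: recv[Unit].offer{retry: offer{err: offer{more: Z, err: end, retry: end}, ack: recv[Int].end}, data: recv[Int].offer{stop: Z, ack: Z, more: end}, done: send[Unit].recv[Int].end}, ack: send[Str].recv[Bool].send[Str].offer{done: end, ack: Z}}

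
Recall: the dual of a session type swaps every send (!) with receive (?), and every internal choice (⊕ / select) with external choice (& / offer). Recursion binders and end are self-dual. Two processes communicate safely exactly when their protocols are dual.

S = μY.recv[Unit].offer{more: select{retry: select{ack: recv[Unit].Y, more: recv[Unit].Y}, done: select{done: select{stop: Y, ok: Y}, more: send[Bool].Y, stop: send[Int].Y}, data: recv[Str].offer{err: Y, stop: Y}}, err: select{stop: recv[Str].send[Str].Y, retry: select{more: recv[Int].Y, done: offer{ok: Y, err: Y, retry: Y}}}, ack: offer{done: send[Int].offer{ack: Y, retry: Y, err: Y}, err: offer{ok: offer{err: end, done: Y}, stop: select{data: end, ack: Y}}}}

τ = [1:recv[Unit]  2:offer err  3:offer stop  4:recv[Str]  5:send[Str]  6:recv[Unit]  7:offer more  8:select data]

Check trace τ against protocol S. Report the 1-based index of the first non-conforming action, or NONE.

step 1: recv[Unit]  match  now at offer{more: select{retry: select{ack: recv[Unit].μY.…, more: recv[Unit].μY.…}, done: select{done: select{stop: μY.…, ok: μY.…}, more: send[Bool].μY.…, stop: send[Int].μY.…}, data: recv[Str].offer{err: μY.…, stop: μY.…}}, err: select{stop: recv[Str].send[Str].μY.…, retry: select{more: recv[Int].μY.…, done: offer{ok: μY.…, err: μY.…, retry: μY.…}}}, ack: offer{done: send[Int].offer{ack: μY.…, retry: μY.…, err: μY.…}, err: offer{ok: offer{err: end, done: μY.…}, stop: select{data: end, ack: μY.…}}}}
step 2: offer err  match  now at select{stop: recv[Str].send[Str].μY.…, retry: select{more: recv[Int].μY.…, done: offer{ok: μY.…, err: μY.…, retry: μY.…}}}
step 3: got offer stop, protocol expects select stop or select retry  ✗

3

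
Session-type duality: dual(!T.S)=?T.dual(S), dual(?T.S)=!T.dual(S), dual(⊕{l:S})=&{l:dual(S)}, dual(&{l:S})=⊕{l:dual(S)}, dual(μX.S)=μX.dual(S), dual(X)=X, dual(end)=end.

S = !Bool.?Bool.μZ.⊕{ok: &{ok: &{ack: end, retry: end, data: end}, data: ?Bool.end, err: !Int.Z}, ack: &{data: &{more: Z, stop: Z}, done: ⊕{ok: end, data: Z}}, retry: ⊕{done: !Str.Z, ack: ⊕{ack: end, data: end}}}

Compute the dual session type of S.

!Bool = ?Bool
  ?Bool = !Bool
    μZ = μZ  (rec unchanged)
      ⊕{ok,ack,retry} = &{ok,ack,retry}  (internal→external)
        • ok:
          &{ok,data,err} = ⊕{ok,data,err}  (offer→select)
            • ok:
              &{ack,retry,data} = ⊕{ack,retry,data}  (offer→select)
                • ack:
                  end ↦ end
                • retry:
                  end ↦ end
                • data:
                  end ↦ end
            • data:
              ?Bool = !Bool
                end ↦ end
            • err:
              !Int = ?Int
                Z ↦ Z
        • ack:
          &{data,done} = ⊕{data,done}  (offer→select)
            • data:
              &{more,stop} = ⊕{more,stop}  (offer→select)
                • more:
                  Z ↦ Z
                • stop:
                  Z ↦ Z
            • done:
              ⊕{ok,data} = &{ok,data}  (internal→external)
                • ok:
                  end ↦ end
                • data:
                  Z ↦ Z
        • retry:
          ⊕{done,ack} = &{done,ack}  (internal→external)
            • done:
              !Str = ?Str
                Z ↦ Z
            • ack:
              ⊕{ack,data} = &{ack,data}  (internal→external)
                • ack:
                  end ↦ end
                • data:
                  end ↦ end

?Bool.!Bool.μZ.&{ok: ⊕{ok: ⊕{ack: end, retry: end, data: end}, data: !Bool.end, err: ?Int.Z}, ack: ⊕{data: ⊕{more: Z, stop: Z}, done: &{ok: end, data: Z}}, retry: &{done: ?Str.Z, ack: &{ack: end, data: end}}}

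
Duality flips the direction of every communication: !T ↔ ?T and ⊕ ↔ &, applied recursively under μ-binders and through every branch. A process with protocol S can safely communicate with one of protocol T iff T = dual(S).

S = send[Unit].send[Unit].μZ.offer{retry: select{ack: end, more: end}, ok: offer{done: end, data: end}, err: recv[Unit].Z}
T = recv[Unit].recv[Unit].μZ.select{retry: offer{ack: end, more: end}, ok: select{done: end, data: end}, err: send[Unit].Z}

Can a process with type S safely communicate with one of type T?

send[Unit] ‖ recv[Unit]  ✓
  send[Unit] ‖ recv[Unit]  ✓
    μZ ‖ μZ  ✓ (binder kept)
      offer{retry,ok,err} ‖ select{retry,ok,err}  ✓ labels match
        case retry:
          select{ack,more} ‖ offer{ack,more}  ✓ labels match
            case ack:
              end ‖ end  ✓
            case more:
              end ‖ end  ✓
        case ok:
          offer{done,data} ‖ select{done,data}  ✓ labels match
            case done:
              end ‖ end  ✓
            case data:
              end ‖ end  ✓
        case err:
          recv[Unit] ‖ send[Unit]  ✓
            Z ‖ Z  ✓

YES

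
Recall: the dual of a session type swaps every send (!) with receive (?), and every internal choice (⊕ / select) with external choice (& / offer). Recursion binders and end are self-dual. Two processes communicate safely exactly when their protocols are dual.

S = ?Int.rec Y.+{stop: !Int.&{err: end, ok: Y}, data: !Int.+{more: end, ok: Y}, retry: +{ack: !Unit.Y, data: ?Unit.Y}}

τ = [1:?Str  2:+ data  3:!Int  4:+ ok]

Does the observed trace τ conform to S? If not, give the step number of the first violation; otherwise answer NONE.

1

step 1: got ?Str, protocol expects ?Int  ✗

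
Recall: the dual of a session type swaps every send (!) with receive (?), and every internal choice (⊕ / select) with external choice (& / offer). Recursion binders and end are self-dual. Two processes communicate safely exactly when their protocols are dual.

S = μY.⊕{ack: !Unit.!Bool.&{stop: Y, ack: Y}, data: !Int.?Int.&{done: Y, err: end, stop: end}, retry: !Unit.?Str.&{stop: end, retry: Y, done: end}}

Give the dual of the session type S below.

μY.&{ack: ?Unit.?Bool.⊕{stop: Y, ack: Y}, data: ?Int.!Int.⊕{done: Y, err: end, stop: end}, retry: ?Unit.!Str.⊕{stop: end, retry: Y, done: end}}

μY = μY  (rec unchanged)
  ⊕{ack,data,retry} = &{ack,data,retry}  (⊕→&)
    • ack:
      !Unit = ?Unit
        !Bool = ?Bool
          &{stop,ack} = ⊕{stop,ack}  (offer→select)
            • stop:
              Y self-dual
            • ack:
              Y self-dual
    • data:
      !Int = ?Int
        ?Int = !Int
          &{done,err,stop} = ⊕{done,err,stop}  (offer→select)
            • done:
              Y self-dual
            • err:
              end self-dual
            • stop:
              end self-dual
    • retry:
      !Unit = ?Unit
        ?Str = !Str
          &{stop,retry,done} = ⊕{stop,retry,done}  (offer→select)
            • stop:
              end self-dual
            • retry:
              Y self-dual
            • done:
              end self-dual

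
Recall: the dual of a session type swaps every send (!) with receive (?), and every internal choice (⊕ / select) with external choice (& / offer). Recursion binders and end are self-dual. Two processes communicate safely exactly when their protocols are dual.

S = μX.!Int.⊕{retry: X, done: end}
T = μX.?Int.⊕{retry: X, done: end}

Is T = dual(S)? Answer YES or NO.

NO

μX ‖ μX  ✓ (binder kept)
  !Int ‖ ?Int  ✓
    ⊕{retry,done} ‖ ⊕{retry,done}  ✗ choice polarity not flipped — not dual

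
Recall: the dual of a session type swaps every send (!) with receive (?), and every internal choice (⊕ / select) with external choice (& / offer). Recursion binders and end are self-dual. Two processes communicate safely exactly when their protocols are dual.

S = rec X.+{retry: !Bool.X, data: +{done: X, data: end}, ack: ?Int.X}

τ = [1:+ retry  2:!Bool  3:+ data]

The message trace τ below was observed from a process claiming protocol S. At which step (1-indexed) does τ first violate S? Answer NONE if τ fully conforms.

@1 + retry  ok  state: !Bool.rec X.…
@2 !Bool  ok  state: rec X.…
@3 + data  ok  state: +{done: rec X.…, data: end}
τ conforms to S (length 3)

NONE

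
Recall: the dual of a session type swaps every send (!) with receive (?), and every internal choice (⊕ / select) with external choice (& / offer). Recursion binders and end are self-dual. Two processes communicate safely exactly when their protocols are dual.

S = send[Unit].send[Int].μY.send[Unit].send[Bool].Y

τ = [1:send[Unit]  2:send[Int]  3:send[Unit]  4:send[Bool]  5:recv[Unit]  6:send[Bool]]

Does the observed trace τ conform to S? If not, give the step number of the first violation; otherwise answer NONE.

@1 send[Unit]  match  now at send[Int].μY.…
@2 send[Int]  match  now at μY.…
@3 send[Unit]  match  now at send[Bool].μY.…
@4 send[Bool]  match  now at μY.…
@5 got recv[Unit], protocol expects send[Unit]  ✗

5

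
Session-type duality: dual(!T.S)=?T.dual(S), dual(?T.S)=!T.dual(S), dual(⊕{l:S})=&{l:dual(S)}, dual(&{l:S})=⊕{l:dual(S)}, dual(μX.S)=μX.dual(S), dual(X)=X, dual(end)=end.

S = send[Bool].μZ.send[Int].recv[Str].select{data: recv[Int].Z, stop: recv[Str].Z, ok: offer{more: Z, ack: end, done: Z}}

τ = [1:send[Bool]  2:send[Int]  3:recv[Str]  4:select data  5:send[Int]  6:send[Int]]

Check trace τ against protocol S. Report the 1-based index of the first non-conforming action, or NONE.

5

@1 send[Bool]  ok  state: μZ.…
@2 send[Int]  ok  state: recv[Str].select{data: recv[Int].μZ.…, stop: recv[Str].μZ.…, ok: offer{more: μZ.…, ack: end, done: μZ.…}}
@3 recv[Str]  ok  state: select{data: recv[Int].μZ.…, stop: recv[Str].μZ.…, ok: offer{more: μZ.…, ack: end, done: μZ.…}}
@4 select data  ok  state: recv[Int].μZ.…
@5 got send[Int], protocol expects recv[Int]  ✗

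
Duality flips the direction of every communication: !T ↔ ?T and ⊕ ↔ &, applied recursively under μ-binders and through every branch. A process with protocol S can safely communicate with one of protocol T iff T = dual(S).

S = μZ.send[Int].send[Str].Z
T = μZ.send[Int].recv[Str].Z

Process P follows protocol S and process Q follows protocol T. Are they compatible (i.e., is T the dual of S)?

μZ vs μZ  match (binder kept)
  send[Int] vs send[Int]  ✗ same direction on both sides — not dual

NO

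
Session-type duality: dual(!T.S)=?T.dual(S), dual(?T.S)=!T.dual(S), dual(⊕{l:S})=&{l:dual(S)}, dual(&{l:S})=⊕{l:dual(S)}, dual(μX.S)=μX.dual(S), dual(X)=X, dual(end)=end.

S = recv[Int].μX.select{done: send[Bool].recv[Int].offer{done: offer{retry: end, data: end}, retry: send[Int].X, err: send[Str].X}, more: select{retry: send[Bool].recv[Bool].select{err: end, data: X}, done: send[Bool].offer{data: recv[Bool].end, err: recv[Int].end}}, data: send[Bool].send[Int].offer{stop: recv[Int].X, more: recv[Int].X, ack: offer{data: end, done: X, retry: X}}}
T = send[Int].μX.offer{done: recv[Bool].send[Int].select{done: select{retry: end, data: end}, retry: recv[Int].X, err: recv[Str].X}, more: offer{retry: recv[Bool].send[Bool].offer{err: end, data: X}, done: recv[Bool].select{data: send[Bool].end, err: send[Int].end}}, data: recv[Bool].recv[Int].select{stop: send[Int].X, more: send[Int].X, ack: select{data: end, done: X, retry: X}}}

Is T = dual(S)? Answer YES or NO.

recv[Int] ‖ send[Int]  match
  μX ‖ μX  match (μ self-dual)
    select{done,more,data} ‖ offer{done,more,data}  match label sets agree
      case done:
        send[Bool] ‖ recv[Bool]  match
          recv[Int] ‖ send[Int]  match
            offer{done,retry,err} ‖ select{done,retry,err}  match label sets agree
              case done:
                offer{retry,data} ‖ select{retry,data}  match label sets agree
                  case retry:
                    end ‖ end  match
                  case data:
                    end ‖ end  match
              case retry:
                send[Int] ‖ recv[Int]  match
                  X ‖ X  match
              case err:
                send[Str] ‖ recv[Str]  match
                  X ‖ X  match
      case more:
        select{retry,done} ‖ offer{retry,done}  match label sets agree
          case retry:
            send[Bool] ‖ recv[Bool]  match
              recv[Bool] ‖ send[Bool]  match
                select{err,data} ‖ offer{err,data}  match label sets agree
                  case err:
                    end ‖ end  match
                  case data:
                    X ‖ X  match
          case done:
            send[Bool] ‖ recv[Bool]  match
              offer{data,err} ‖ select{data,err}  match label sets agree
                case data:
                  recv[Bool] ‖ send[Bool]  match
                    end ‖ end  match
                case err:
                  recv[Int] ‖ send[Int]  match
                    end ‖ end  match
      case data:
        send[Bool] ‖ recv[Bool]  match
          send[Int] ‖ recv[Int]  match
            offer{stop,more,ack} ‖ select{stop,more,ack}  match label sets agree
              case stop:
                recv[Int] ‖ send[Int]  match
                  X ‖ X  match
              case more:
                recv[Int] ‖ send[Int]  match
                  X ‖ X  match
              case ack:
                offer{data,done,retry} ‖ select{data,done,retry}  match label sets agree
                  case data:
                    end ‖ end  match
                  case done:
                    X ‖ X  match
                  case retry:
                    X ‖ X  match

YES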